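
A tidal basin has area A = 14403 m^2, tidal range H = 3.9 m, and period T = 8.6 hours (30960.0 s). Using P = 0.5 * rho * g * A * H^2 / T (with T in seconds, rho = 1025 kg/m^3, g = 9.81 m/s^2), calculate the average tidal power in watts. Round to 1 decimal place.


Convert period to seconds: T = 8.6 * 3600 = 30960.0 s
H^2 = 3.9^2 = 15.21
P = 0.5 * rho * g * A * H^2 / T
P = 0.5 * 1025 * 9.81 * 14403 * 15.21 / 30960.0
P = 35574.9 W

35574.9


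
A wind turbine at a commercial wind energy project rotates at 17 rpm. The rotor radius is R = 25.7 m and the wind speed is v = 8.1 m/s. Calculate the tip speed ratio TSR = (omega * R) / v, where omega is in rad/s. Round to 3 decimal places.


Convert rotational speed to rad/s:
  omega = 17 * 2 * pi / 60 = 1.7802 rad/s
Compute tip speed:
  v_tip = omega * R = 1.7802 * 25.7 = 45.752 m/s
Tip speed ratio:
  TSR = v_tip / v_wind = 45.752 / 8.1 = 5.648

5.648


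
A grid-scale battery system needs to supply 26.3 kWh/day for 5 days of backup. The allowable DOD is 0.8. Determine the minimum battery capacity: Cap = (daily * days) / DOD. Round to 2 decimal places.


Total energy needed = daily * days = 26.3 * 5 = 131.5 kWh
Account for depth of discharge:
  Cap = total_energy / DOD = 131.5 / 0.8
  Cap = 164.38 kWh

164.38


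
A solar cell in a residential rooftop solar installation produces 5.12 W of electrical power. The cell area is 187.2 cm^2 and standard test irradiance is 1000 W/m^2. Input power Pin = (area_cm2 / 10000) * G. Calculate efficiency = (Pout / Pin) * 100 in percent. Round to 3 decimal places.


First compute the input power:
  Pin = area_cm2 / 10000 * G = 187.2 / 10000 * 1000 = 18.72 W
Then compute efficiency:
  Efficiency = (Pout / Pin) * 100 = (5.12 / 18.72) * 100
  Efficiency = 27.350%

27.350


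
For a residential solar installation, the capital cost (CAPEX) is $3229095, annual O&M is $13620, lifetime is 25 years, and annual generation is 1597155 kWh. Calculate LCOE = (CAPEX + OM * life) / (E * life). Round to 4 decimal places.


Total cost = CAPEX + OM * lifetime = 3229095 + 13620 * 25 = 3229095 + 340500 = 3569595
Total generation = annual * lifetime = 1597155 * 25 = 39928875 kWh
LCOE = 3569595 / 39928875
LCOE = 0.0894 $/kWh

0.0894


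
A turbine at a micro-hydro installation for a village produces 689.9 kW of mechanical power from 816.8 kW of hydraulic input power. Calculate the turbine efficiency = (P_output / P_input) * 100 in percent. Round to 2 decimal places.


Turbine efficiency = (output power / input power) * 100
eta = (689.9 / 816.8) * 100
eta = 84.46%

84.46


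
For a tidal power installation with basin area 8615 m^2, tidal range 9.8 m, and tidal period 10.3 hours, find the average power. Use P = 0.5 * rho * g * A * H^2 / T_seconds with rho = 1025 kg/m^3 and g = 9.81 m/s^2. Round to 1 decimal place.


Convert period to seconds: T = 10.3 * 3600 = 37080.0 s
H^2 = 9.8^2 = 96.04
P = 0.5 * rho * g * A * H^2 / T
P = 0.5 * 1025 * 9.81 * 8615 * 96.04 / 37080.0
P = 112183.9 W

112183.9


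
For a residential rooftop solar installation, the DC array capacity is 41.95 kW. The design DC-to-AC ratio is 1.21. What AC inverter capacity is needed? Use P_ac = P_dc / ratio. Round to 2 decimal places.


The inverter AC capacity is determined by the DC/AC ratio.
Given: P_dc = 41.95 kW, DC/AC ratio = 1.21
P_ac = P_dc / ratio = 41.95 / 1.21
P_ac = 34.67 kW

34.67


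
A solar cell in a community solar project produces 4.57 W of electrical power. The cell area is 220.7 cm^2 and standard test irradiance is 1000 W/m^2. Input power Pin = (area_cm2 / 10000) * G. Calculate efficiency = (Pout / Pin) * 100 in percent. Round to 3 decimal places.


First compute the input power:
  Pin = area_cm2 / 10000 * G = 220.7 / 10000 * 1000 = 22.07 W
Then compute efficiency:
  Efficiency = (Pout / Pin) * 100 = (4.57 / 22.07) * 100
  Efficiency = 20.707%

20.707


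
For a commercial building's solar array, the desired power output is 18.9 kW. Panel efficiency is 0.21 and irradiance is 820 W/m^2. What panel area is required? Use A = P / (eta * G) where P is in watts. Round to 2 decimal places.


Convert target power to watts: P = 18.9 * 1000 = 18900.0 W
Compute denominator: eta * G = 0.21 * 820 = 172.2
Required area A = P / (eta * G) = 18900.0 / 172.2
A = 109.76 m^2

109.76


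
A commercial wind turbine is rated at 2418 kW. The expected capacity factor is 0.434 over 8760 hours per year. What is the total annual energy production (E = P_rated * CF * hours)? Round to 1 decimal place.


Annual energy = rated_kW * capacity_factor * hours_per_year
Given: P_rated = 2418 kW, CF = 0.434, hours = 8760
E = 2418 * 0.434 * 8760
E = 9192849.1 kWh

9192849.1


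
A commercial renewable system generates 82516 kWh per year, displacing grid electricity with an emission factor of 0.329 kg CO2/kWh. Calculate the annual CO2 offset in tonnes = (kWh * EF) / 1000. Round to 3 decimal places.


CO2 offset in kg = generation * emission_factor
CO2 offset = 82516 * 0.329 = 27147.76 kg
Convert to tonnes:
  CO2 offset = 27147.76 / 1000 = 27.148 tonnes

27.148


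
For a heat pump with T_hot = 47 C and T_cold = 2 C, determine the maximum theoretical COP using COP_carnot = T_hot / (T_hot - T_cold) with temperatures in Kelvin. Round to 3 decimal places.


Convert to Kelvin:
  T_hot = 47 + 273.15 = 320.15 K
  T_cold = 2 + 273.15 = 275.15 K
Apply Carnot COP formula:
  COP = T_hot_K / (T_hot_K - T_cold_K) = 320.15 / 45.0
  COP = 7.114

7.114


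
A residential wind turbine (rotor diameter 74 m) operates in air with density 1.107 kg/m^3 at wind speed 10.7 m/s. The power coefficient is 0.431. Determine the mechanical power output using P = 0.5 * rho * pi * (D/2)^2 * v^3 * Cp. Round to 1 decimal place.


Step 1 -- Compute swept area:
  A = pi * (D/2)^2 = pi * (74/2)^2 = 4300.84 m^2
Step 2 -- Apply wind power equation:
  P = 0.5 * rho * A * v^3 * Cp
  v^3 = 10.7^3 = 1225.043
  P = 0.5 * 1.107 * 4300.84 * 1225.043 * 0.431
  P = 1256896.6 W

1256896.6


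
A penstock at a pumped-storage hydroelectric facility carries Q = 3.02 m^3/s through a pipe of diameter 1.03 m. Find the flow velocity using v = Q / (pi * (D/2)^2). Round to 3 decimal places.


Compute pipe cross-sectional area:
  A = pi * (D/2)^2 = pi * (1.03/2)^2 = 0.8332 m^2
Calculate velocity:
  v = Q / A = 3.02 / 0.8332
  v = 3.624 m/s

3.624


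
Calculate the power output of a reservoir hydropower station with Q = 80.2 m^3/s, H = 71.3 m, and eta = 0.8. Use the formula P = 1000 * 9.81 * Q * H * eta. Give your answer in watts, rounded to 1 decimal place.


Apply the hydropower formula P = rho * g * Q * H * eta
rho * g = 1000 * 9.81 = 9810.0
P = 9810.0 * 80.2 * 71.3 * 0.8
P = 44876904.5 W

44876904.5


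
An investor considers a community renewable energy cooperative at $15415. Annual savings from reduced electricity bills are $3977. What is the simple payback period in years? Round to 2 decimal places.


Simple payback period = initial cost / annual savings
Payback = 15415 / 3977
Payback = 3.88 years

3.88


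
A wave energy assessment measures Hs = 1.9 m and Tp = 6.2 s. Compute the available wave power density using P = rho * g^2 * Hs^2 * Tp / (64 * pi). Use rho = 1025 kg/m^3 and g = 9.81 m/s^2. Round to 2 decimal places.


Apply wave power formula:
  g^2 = 9.81^2 = 96.2361
  Hs^2 = 1.9^2 = 3.61
  Numerator = rho * g^2 * Hs^2 * Tp = 1025 * 96.2361 * 3.61 * 6.2 = 2207805.3
  Denominator = 64 * pi = 201.0619
  P = 2207805.3 / 201.0619 = 10980.72 W/m

10980.72


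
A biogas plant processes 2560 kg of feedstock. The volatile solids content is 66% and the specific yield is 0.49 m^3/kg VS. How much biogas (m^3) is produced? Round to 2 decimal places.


Compute volatile solids:
  VS = mass * VS_fraction = 2560 * 0.66 = 1689.6 kg
Calculate biogas volume:
  Biogas = VS * specific_yield = 1689.6 * 0.49
  Biogas = 827.90 m^3

827.90


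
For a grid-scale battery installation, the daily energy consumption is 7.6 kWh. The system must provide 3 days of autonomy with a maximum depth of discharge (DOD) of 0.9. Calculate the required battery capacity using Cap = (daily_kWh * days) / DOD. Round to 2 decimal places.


Total energy needed = daily * days = 7.6 * 3 = 22.8 kWh
Account for depth of discharge:
  Cap = total_energy / DOD = 22.8 / 0.9
  Cap = 25.33 kWh

25.33


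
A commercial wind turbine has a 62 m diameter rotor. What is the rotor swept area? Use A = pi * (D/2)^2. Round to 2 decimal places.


Compute the rotor radius:
  r = D / 2 = 62 / 2 = 31.0 m
Calculate swept area:
  A = pi * r^2 = pi * 31.0^2
  A = 3019.07 m^2

3019.07


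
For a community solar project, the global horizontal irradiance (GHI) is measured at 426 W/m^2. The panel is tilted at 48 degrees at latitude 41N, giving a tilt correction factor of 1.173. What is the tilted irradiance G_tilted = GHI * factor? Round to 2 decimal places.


Identify the given values:
  GHI = 426 W/m^2, tilt correction factor = 1.173
Apply the formula G_tilted = GHI * factor:
  G_tilted = 426 * 1.173
  G_tilted = 499.70 W/m^2

499.70


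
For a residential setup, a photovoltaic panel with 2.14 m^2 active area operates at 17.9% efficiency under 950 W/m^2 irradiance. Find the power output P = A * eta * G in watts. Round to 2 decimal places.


Use the solar power formula P = A * eta * G.
Given: A = 2.14 m^2, eta = 0.179, G = 950 W/m^2
P = 2.14 * 0.179 * 950
P = 363.91 W

363.91


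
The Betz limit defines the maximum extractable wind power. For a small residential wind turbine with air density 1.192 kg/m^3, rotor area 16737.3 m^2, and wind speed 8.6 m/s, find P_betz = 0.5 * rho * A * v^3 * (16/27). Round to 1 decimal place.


The Betz coefficient Cp_max = 16/27 = 0.5926
v^3 = 8.6^3 = 636.056
P_betz = 0.5 * rho * A * v^3 * Cp_max
P_betz = 0.5 * 1.192 * 16737.3 * 636.056 * 0.5926
P_betz = 3759960.1 W

3759960.1


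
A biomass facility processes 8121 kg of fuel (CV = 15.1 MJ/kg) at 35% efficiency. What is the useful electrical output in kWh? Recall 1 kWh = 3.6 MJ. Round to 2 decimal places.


Total energy = mass * CV = 8121 * 15.1 = 122627.1 MJ
Useful energy = total * eta = 122627.1 * 0.35 = 42919.49 MJ
Convert to kWh: 42919.49 / 3.6
Useful energy = 11922.08 kWh

11922.08


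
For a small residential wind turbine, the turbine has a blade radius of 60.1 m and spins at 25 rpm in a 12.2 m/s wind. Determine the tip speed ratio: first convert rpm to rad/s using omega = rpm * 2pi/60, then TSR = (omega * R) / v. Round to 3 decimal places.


Convert rotational speed to rad/s:
  omega = 25 * 2 * pi / 60 = 2.618 rad/s
Compute tip speed:
  v_tip = omega * R = 2.618 * 60.1 = 157.341 m/s
Tip speed ratio:
  TSR = v_tip / v_wind = 157.341 / 12.2 = 12.897

12.897


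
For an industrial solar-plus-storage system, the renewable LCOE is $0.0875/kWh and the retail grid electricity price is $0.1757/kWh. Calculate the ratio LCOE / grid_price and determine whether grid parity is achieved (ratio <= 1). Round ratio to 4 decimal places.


Compare LCOE to grid price:
  LCOE = $0.0875/kWh, Grid price = $0.1757/kWh
  Ratio = LCOE / grid_price = 0.0875 / 0.1757 = 0.4980
  Grid parity achieved (ratio <= 1)? yes

0.4980


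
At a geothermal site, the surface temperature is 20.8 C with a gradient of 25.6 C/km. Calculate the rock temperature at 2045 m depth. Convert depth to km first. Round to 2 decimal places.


Convert depth to km: 2045 / 1000 = 2.045 km
Temperature increase = gradient * depth_km = 25.6 * 2.045 = 52.35 C
Temperature at depth = T_surface + delta_T = 20.8 + 52.35
T = 73.15 C

73.15


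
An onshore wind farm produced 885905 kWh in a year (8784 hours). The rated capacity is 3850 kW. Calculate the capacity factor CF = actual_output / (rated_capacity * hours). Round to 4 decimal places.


Capacity factor = actual output / maximum possible output
Maximum possible = rated * hours = 3850 * 8784 = 33818400 kWh
CF = 885905 / 33818400
CF = 0.0262

0.0262


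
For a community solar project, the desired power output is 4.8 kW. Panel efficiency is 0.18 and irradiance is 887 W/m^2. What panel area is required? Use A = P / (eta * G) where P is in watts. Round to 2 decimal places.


Convert target power to watts: P = 4.8 * 1000 = 4800.0 W
Compute denominator: eta * G = 0.18 * 887 = 159.66
Required area A = P / (eta * G) = 4800.0 / 159.66
A = 30.06 m^2

30.06


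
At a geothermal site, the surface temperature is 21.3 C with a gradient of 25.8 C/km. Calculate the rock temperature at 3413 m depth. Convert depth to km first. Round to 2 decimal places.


Convert depth to km: 3413 / 1000 = 3.413 km
Temperature increase = gradient * depth_km = 25.8 * 3.413 = 88.06 C
Temperature at depth = T_surface + delta_T = 21.3 + 88.06
T = 109.36 C

109.36


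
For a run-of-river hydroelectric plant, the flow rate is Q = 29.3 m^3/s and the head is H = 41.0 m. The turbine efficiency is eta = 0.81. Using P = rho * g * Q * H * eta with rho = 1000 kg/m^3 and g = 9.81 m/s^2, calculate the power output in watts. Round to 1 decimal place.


Apply the hydropower formula P = rho * g * Q * H * eta
rho * g = 1000 * 9.81 = 9810.0
P = 9810.0 * 29.3 * 41.0 * 0.81
P = 9545649.9 W

9545649.9


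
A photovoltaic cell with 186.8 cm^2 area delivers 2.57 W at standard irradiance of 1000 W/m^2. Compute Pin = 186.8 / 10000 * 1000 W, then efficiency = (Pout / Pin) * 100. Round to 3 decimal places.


First compute the input power:
  Pin = area_cm2 / 10000 * G = 186.8 / 10000 * 1000 = 18.68 W
Then compute efficiency:
  Efficiency = (Pout / Pin) * 100 = (2.57 / 18.68) * 100
  Efficiency = 13.758%

13.758


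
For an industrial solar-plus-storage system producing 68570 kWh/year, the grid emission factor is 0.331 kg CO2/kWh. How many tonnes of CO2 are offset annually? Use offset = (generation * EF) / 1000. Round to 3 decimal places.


CO2 offset in kg = generation * emission_factor
CO2 offset = 68570 * 0.331 = 22696.67 kg
Convert to tonnes:
  CO2 offset = 22696.67 / 1000 = 22.697 tonnes

22.697


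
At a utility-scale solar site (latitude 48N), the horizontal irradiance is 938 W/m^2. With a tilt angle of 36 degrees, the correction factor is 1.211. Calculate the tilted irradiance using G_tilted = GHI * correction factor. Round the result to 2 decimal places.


Identify the given values:
  GHI = 938 W/m^2, tilt correction factor = 1.211
Apply the formula G_tilted = GHI * factor:
  G_tilted = 938 * 1.211
  G_tilted = 1135.92 W/m^2

1135.92


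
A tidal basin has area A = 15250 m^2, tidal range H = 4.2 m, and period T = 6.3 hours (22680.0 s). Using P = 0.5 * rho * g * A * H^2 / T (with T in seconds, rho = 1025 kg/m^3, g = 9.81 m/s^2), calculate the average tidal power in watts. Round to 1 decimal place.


Convert period to seconds: T = 6.3 * 3600 = 22680.0 s
H^2 = 4.2^2 = 17.64
P = 0.5 * rho * g * A * H^2 / T
P = 0.5 * 1025 * 9.81 * 15250 * 17.64 / 22680.0
P = 59633.2 W

59633.2


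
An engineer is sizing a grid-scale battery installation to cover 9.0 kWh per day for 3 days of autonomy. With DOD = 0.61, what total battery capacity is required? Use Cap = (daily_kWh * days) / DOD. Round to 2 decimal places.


Total energy needed = daily * days = 9.0 * 3 = 27.0 kWh
Account for depth of discharge:
  Cap = total_energy / DOD = 27.0 / 0.61
  Cap = 44.26 kWh

44.26


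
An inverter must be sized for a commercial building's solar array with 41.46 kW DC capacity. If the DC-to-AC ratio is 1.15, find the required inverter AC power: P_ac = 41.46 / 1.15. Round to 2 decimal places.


The inverter AC capacity is determined by the DC/AC ratio.
Given: P_dc = 41.46 kW, DC/AC ratio = 1.15
P_ac = P_dc / ratio = 41.46 / 1.15
P_ac = 36.05 kW

36.05


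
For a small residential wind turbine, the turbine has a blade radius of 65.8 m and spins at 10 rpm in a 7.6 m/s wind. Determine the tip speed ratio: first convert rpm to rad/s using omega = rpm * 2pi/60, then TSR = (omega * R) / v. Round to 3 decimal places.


Convert rotational speed to rad/s:
  omega = 10 * 2 * pi / 60 = 1.0472 rad/s
Compute tip speed:
  v_tip = omega * R = 1.0472 * 65.8 = 68.906 m/s
Tip speed ratio:
  TSR = v_tip / v_wind = 68.906 / 7.6 = 9.067

9.067


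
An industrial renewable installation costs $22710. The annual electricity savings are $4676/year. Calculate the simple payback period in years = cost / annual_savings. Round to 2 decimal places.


Simple payback period = initial cost / annual savings
Payback = 22710 / 4676
Payback = 4.86 years

4.86


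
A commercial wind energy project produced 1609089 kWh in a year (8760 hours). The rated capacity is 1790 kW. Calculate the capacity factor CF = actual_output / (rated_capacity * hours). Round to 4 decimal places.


Capacity factor = actual output / maximum possible output
Maximum possible = rated * hours = 1790 * 8760 = 15680400 kWh
CF = 1609089 / 15680400
CF = 0.1026

0.1026


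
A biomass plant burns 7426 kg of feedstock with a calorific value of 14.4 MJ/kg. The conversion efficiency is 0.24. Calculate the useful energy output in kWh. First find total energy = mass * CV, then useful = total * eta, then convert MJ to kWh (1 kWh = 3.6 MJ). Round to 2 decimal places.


Total energy = mass * CV = 7426 * 14.4 = 106934.4 MJ
Useful energy = total * eta = 106934.4 * 0.24 = 25664.26 MJ
Convert to kWh: 25664.26 / 3.6
Useful energy = 7128.96 kWh

7128.96


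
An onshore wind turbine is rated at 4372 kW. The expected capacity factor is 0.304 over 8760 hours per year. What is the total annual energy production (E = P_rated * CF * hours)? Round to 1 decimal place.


Annual energy = rated_kW * capacity_factor * hours_per_year
Given: P_rated = 4372 kW, CF = 0.304, hours = 8760
E = 4372 * 0.304 * 8760
E = 11642810.9 kWh

11642810.9


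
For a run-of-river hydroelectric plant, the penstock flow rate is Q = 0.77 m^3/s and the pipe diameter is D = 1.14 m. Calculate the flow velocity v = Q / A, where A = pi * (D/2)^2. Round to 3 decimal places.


Compute pipe cross-sectional area:
  A = pi * (D/2)^2 = pi * (1.14/2)^2 = 1.0207 m^2
Calculate velocity:
  v = Q / A = 0.77 / 1.0207
  v = 0.754 m/s

0.754


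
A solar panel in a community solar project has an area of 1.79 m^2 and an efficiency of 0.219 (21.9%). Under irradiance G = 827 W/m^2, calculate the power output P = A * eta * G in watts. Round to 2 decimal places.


Use the solar power formula P = A * eta * G.
Given: A = 1.79 m^2, eta = 0.219, G = 827 W/m^2
P = 1.79 * 0.219 * 827
P = 324.19 W

324.19


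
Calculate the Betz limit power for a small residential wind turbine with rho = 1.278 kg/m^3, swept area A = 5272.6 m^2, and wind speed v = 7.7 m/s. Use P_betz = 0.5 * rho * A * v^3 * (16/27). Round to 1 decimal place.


The Betz coefficient Cp_max = 16/27 = 0.5926
v^3 = 7.7^3 = 456.533
P_betz = 0.5 * rho * A * v^3 * Cp_max
P_betz = 0.5 * 1.278 * 5272.6 * 456.533 * 0.5926
P_betz = 911494.6 W

911494.6


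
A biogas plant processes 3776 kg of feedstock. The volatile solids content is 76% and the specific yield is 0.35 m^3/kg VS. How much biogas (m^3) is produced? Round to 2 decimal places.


Compute volatile solids:
  VS = mass * VS_fraction = 3776 * 0.76 = 2869.76 kg
Calculate biogas volume:
  Biogas = VS * specific_yield = 2869.76 * 0.35
  Biogas = 1004.42 m^3

1004.42


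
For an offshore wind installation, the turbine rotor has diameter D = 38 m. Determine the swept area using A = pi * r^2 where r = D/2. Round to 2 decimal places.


Compute the rotor radius:
  r = D / 2 = 38 / 2 = 19.0 m
Calculate swept area:
  A = pi * r^2 = pi * 19.0^2
  A = 1134.11 m^2

1134.11


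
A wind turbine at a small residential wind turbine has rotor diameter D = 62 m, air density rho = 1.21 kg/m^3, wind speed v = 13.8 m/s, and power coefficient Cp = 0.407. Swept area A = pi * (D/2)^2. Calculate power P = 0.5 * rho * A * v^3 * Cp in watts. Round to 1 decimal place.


Step 1 -- Compute swept area:
  A = pi * (D/2)^2 = pi * (62/2)^2 = 3019.07 m^2
Step 2 -- Apply wind power equation:
  P = 0.5 * rho * A * v^3 * Cp
  v^3 = 13.8^3 = 2628.072
  P = 0.5 * 1.21 * 3019.07 * 2628.072 * 0.407
  P = 1953710.9 W

1953710.9


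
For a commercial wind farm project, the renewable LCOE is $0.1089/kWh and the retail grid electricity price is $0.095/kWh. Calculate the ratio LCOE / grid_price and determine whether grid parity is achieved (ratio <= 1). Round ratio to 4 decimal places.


Compare LCOE to grid price:
  LCOE = $0.1089/kWh, Grid price = $0.095/kWh
  Ratio = LCOE / grid_price = 0.1089 / 0.095 = 1.1463
  Grid parity achieved (ratio <= 1)? no

1.1463


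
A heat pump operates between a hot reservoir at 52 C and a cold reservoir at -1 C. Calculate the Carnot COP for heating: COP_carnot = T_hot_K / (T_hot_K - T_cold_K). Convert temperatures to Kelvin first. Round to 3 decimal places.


Convert to Kelvin:
  T_hot = 52 + 273.15 = 325.15 K
  T_cold = -1 + 273.15 = 272.15 K
Apply Carnot COP formula:
  COP = T_hot_K / (T_hot_K - T_cold_K) = 325.15 / 53.0
  COP = 6.135

6.135


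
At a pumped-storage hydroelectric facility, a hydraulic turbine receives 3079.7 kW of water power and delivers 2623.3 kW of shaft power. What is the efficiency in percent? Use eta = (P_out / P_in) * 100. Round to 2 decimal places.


Turbine efficiency = (output power / input power) * 100
eta = (2623.3 / 3079.7) * 100
eta = 85.18%

85.18


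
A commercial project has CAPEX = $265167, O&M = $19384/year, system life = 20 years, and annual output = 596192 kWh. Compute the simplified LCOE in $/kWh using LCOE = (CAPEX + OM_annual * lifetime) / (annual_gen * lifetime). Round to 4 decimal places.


Total cost = CAPEX + OM * lifetime = 265167 + 19384 * 20 = 265167 + 387680 = 652847
Total generation = annual * lifetime = 596192 * 20 = 11923840 kWh
LCOE = 652847 / 11923840
LCOE = 0.0548 $/kWh

0.0548


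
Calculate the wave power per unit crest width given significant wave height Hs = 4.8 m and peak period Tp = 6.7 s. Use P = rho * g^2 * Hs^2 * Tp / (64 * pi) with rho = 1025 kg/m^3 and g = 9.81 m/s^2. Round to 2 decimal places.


Apply wave power formula:
  g^2 = 9.81^2 = 96.2361
  Hs^2 = 4.8^2 = 23.04
  Numerator = rho * g^2 * Hs^2 * Tp = 1025 * 96.2361 * 23.04 * 6.7 = 15227168.64
  Denominator = 64 * pi = 201.0619
  P = 15227168.64 / 201.0619 = 75733.72 W/m

75733.72


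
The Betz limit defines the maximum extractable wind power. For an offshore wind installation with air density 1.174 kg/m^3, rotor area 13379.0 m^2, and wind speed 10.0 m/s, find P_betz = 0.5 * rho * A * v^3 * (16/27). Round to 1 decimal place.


The Betz coefficient Cp_max = 16/27 = 0.5926
v^3 = 10.0^3 = 1000.0
P_betz = 0.5 * rho * A * v^3 * Cp_max
P_betz = 0.5 * 1.174 * 13379.0 * 1000.0 * 0.5926
P_betz = 4653909.9 W

4653909.9


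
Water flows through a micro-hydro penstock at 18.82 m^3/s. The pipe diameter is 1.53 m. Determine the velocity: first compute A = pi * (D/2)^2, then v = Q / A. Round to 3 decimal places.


Compute pipe cross-sectional area:
  A = pi * (D/2)^2 = pi * (1.53/2)^2 = 1.8385 m^2
Calculate velocity:
  v = Q / A = 18.82 / 1.8385
  v = 10.236 m/s

10.236


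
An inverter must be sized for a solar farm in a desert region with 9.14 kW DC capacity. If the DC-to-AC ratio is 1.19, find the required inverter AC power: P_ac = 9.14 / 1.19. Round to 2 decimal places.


The inverter AC capacity is determined by the DC/AC ratio.
Given: P_dc = 9.14 kW, DC/AC ratio = 1.19
P_ac = P_dc / ratio = 9.14 / 1.19
P_ac = 7.68 kW

7.68


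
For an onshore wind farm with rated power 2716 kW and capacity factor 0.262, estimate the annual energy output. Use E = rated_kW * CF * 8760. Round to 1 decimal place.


Annual energy = rated_kW * capacity_factor * hours_per_year
Given: P_rated = 2716 kW, CF = 0.262, hours = 8760
E = 2716 * 0.262 * 8760
E = 6233545.9 kWh

6233545.9


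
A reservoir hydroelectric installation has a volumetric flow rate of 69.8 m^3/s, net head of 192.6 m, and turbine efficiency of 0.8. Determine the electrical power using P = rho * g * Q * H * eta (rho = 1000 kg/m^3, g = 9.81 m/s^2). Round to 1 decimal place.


Apply the hydropower formula P = rho * g * Q * H * eta
rho * g = 1000 * 9.81 = 9810.0
P = 9810.0 * 69.8 * 192.6 * 0.8
P = 105504431.0 W

105504431.0


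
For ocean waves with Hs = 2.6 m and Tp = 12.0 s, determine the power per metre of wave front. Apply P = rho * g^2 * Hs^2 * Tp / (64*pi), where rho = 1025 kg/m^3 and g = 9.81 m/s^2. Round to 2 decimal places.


Apply wave power formula:
  g^2 = 9.81^2 = 96.2361
  Hs^2 = 2.6^2 = 6.76
  Numerator = rho * g^2 * Hs^2 * Tp = 1025 * 96.2361 * 6.76 * 12.0 = 8001839.24
  Denominator = 64 * pi = 201.0619
  P = 8001839.24 / 201.0619 = 39797.88 W/m

39797.88


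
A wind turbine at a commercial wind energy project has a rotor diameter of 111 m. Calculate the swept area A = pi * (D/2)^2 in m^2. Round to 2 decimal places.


Compute the rotor radius:
  r = D / 2 = 111 / 2 = 55.5 m
Calculate swept area:
  A = pi * r^2 = pi * 55.5^2
  A = 9676.89 m^2

9676.89


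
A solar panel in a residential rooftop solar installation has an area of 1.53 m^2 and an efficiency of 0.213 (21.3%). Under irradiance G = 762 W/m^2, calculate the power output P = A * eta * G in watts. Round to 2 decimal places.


Use the solar power formula P = A * eta * G.
Given: A = 1.53 m^2, eta = 0.213, G = 762 W/m^2
P = 1.53 * 0.213 * 762
P = 248.33 W

248.33


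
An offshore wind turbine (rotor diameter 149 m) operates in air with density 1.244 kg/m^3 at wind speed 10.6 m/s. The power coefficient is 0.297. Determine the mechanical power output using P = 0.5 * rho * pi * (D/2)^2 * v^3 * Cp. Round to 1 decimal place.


Step 1 -- Compute swept area:
  A = pi * (D/2)^2 = pi * (149/2)^2 = 17436.62 m^2
Step 2 -- Apply wind power equation:
  P = 0.5 * rho * A * v^3 * Cp
  v^3 = 10.6^3 = 1191.016
  P = 0.5 * 1.244 * 17436.62 * 1191.016 * 0.297
  P = 3836426.2 W

3836426.2


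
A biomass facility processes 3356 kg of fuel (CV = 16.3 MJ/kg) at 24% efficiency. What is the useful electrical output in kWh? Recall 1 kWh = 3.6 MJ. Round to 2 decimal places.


Total energy = mass * CV = 3356 * 16.3 = 54702.8 MJ
Useful energy = total * eta = 54702.8 * 0.24 = 13128.67 MJ
Convert to kWh: 13128.67 / 3.6
Useful energy = 3646.85 kWh

3646.85


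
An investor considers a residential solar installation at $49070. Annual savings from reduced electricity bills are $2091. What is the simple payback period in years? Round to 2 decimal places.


Simple payback period = initial cost / annual savings
Payback = 49070 / 2091
Payback = 23.47 years

23.47


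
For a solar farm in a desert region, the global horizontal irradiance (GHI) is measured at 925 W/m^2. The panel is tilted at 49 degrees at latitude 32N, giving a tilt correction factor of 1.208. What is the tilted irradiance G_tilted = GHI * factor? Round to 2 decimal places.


Identify the given values:
  GHI = 925 W/m^2, tilt correction factor = 1.208
Apply the formula G_tilted = GHI * factor:
  G_tilted = 925 * 1.208
  G_tilted = 1117.40 W/m^2

1117.40


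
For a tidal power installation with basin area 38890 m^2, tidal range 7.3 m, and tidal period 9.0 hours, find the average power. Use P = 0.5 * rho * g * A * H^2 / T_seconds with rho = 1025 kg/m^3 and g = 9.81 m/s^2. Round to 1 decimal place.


Convert period to seconds: T = 9.0 * 3600 = 32400.0 s
H^2 = 7.3^2 = 53.29
P = 0.5 * rho * g * A * H^2 / T
P = 0.5 * 1025 * 9.81 * 38890 * 53.29 / 32400.0
P = 321589.3 W

321589.3


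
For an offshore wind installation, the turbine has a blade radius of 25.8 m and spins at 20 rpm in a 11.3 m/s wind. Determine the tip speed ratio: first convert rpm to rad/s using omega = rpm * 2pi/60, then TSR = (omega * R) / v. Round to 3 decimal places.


Convert rotational speed to rad/s:
  omega = 20 * 2 * pi / 60 = 2.0944 rad/s
Compute tip speed:
  v_tip = omega * R = 2.0944 * 25.8 = 54.035 m/s
Tip speed ratio:
  TSR = v_tip / v_wind = 54.035 / 11.3 = 4.782

4.782


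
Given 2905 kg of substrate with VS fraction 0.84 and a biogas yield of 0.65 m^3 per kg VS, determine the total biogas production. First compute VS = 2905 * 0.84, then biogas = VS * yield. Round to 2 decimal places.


Compute volatile solids:
  VS = mass * VS_fraction = 2905 * 0.84 = 2440.2 kg
Calculate biogas volume:
  Biogas = VS * specific_yield = 2440.2 * 0.65
  Biogas = 1586.13 m^3

1586.13


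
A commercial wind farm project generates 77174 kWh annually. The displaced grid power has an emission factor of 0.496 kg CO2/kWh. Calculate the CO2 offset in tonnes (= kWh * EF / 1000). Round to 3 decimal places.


CO2 offset in kg = generation * emission_factor
CO2 offset = 77174 * 0.496 = 38278.3 kg
Convert to tonnes:
  CO2 offset = 38278.3 / 1000 = 38.278 tonnes

38.278


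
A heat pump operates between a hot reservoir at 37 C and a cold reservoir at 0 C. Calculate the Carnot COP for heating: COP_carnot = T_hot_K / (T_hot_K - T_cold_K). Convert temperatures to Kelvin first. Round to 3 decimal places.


Convert to Kelvin:
  T_hot = 37 + 273.15 = 310.15 K
  T_cold = 0 + 273.15 = 273.15 K
Apply Carnot COP formula:
  COP = T_hot_K / (T_hot_K - T_cold_K) = 310.15 / 37.0
  COP = 8.382

8.382


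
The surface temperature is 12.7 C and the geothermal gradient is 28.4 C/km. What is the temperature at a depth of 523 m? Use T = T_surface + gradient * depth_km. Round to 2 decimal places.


Convert depth to km: 523 / 1000 = 0.523 km
Temperature increase = gradient * depth_km = 28.4 * 0.523 = 14.85 C
Temperature at depth = T_surface + delta_T = 12.7 + 14.85
T = 27.55 C

27.55


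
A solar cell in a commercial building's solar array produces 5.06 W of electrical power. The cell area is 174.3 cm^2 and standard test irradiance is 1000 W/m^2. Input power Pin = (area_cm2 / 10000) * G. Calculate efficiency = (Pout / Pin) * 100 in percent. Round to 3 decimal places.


First compute the input power:
  Pin = area_cm2 / 10000 * G = 174.3 / 10000 * 1000 = 17.43 W
Then compute efficiency:
  Efficiency = (Pout / Pin) * 100 = (5.06 / 17.43) * 100
  Efficiency = 29.030%

29.030


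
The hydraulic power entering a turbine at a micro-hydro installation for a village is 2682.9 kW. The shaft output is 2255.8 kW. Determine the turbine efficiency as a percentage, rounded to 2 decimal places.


Turbine efficiency = (output power / input power) * 100
eta = (2255.8 / 2682.9) * 100
eta = 84.08%

84.08


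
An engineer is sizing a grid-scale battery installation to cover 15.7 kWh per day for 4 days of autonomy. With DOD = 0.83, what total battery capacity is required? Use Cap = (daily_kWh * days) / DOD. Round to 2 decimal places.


Total energy needed = daily * days = 15.7 * 4 = 62.8 kWh
Account for depth of discharge:
  Cap = total_energy / DOD = 62.8 / 0.83
  Cap = 75.66 kWh

75.66


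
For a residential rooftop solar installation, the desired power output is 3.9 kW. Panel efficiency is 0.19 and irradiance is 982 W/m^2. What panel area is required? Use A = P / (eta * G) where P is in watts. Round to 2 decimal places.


Convert target power to watts: P = 3.9 * 1000 = 3900.0 W
Compute denominator: eta * G = 0.19 * 982 = 186.58
Required area A = P / (eta * G) = 3900.0 / 186.58
A = 20.90 m^2

20.90


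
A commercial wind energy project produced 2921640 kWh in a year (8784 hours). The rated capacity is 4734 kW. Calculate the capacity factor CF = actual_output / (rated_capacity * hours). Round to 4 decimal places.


Capacity factor = actual output / maximum possible output
Maximum possible = rated * hours = 4734 * 8784 = 41583456 kWh
CF = 2921640 / 41583456
CF = 0.0703

0.0703


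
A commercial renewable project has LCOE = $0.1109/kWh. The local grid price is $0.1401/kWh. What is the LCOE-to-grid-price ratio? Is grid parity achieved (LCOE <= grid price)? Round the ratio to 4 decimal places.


Compare LCOE to grid price:
  LCOE = $0.1109/kWh, Grid price = $0.1401/kWh
  Ratio = LCOE / grid_price = 0.1109 / 0.1401 = 0.7916
  Grid parity achieved (ratio <= 1)? yes

0.7916


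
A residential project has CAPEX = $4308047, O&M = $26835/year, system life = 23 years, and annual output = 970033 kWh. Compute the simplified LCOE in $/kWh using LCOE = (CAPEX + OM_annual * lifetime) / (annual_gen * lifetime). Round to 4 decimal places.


Total cost = CAPEX + OM * lifetime = 4308047 + 26835 * 23 = 4308047 + 617205 = 4925252
Total generation = annual * lifetime = 970033 * 23 = 22310759 kWh
LCOE = 4925252 / 22310759
LCOE = 0.2208 $/kWh

0.2208


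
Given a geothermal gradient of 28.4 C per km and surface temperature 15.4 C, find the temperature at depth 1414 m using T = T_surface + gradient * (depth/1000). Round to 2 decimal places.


Convert depth to km: 1414 / 1000 = 1.414 km
Temperature increase = gradient * depth_km = 28.4 * 1.414 = 40.16 C
Temperature at depth = T_surface + delta_T = 15.4 + 40.16
T = 55.56 C

55.56


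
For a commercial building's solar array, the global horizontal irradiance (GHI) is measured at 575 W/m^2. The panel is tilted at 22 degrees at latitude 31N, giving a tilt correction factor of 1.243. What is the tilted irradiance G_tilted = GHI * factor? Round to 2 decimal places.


Identify the given values:
  GHI = 575 W/m^2, tilt correction factor = 1.243
Apply the formula G_tilted = GHI * factor:
  G_tilted = 575 * 1.243
  G_tilted = 714.73 W/m^2

714.73


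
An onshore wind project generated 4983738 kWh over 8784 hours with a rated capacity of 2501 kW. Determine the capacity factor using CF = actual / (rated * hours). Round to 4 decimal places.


Capacity factor = actual output / maximum possible output
Maximum possible = rated * hours = 2501 * 8784 = 21968784 kWh
CF = 4983738 / 21968784
CF = 0.2269

0.2269


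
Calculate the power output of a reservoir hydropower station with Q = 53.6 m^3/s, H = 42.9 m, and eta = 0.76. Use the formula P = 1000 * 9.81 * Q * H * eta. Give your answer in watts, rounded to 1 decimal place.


Apply the hydropower formula P = rho * g * Q * H * eta
rho * g = 1000 * 9.81 = 9810.0
P = 9810.0 * 53.6 * 42.9 * 0.76
P = 17143704.9 W

17143704.9


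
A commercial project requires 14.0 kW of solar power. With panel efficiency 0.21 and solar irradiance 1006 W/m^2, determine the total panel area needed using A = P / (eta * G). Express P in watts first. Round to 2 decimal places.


Convert target power to watts: P = 14.0 * 1000 = 14000.0 W
Compute denominator: eta * G = 0.21 * 1006 = 211.26
Required area A = P / (eta * G) = 14000.0 / 211.26
A = 66.27 m^2

66.27


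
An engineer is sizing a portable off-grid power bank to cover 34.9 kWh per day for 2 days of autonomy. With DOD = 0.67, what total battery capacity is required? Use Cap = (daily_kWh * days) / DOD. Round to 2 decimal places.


Total energy needed = daily * days = 34.9 * 2 = 69.8 kWh
Account for depth of discharge:
  Cap = total_energy / DOD = 69.8 / 0.67
  Cap = 104.18 kWh

104.18


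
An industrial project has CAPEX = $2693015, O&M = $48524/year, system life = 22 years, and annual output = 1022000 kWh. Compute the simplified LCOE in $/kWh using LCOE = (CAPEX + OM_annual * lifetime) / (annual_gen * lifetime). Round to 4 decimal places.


Total cost = CAPEX + OM * lifetime = 2693015 + 48524 * 22 = 2693015 + 1067528 = 3760543
Total generation = annual * lifetime = 1022000 * 22 = 22484000 kWh
LCOE = 3760543 / 22484000
LCOE = 0.1673 $/kWh

0.1673


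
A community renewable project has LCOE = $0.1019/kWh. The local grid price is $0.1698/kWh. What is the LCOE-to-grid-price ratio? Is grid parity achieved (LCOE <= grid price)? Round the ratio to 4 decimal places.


Compare LCOE to grid price:
  LCOE = $0.1019/kWh, Grid price = $0.1698/kWh
  Ratio = LCOE / grid_price = 0.1019 / 0.1698 = 0.6001
  Grid parity achieved (ratio <= 1)? yes

0.6001


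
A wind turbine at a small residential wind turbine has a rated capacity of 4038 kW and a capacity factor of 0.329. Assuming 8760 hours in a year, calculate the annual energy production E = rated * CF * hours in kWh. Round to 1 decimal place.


Annual energy = rated_kW * capacity_factor * hours_per_year
Given: P_rated = 4038 kW, CF = 0.329, hours = 8760
E = 4038 * 0.329 * 8760
E = 11637677.5 kWh

11637677.5


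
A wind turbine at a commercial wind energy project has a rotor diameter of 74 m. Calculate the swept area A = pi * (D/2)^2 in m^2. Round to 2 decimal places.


Compute the rotor radius:
  r = D / 2 = 74 / 2 = 37.0 m
Calculate swept area:
  A = pi * r^2 = pi * 37.0^2
  A = 4300.84 m^2

4300.84


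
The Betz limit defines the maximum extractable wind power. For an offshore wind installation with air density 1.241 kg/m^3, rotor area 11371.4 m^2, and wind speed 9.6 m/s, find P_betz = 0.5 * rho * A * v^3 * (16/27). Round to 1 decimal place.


The Betz coefficient Cp_max = 16/27 = 0.5926
v^3 = 9.6^3 = 884.736
P_betz = 0.5 * rho * A * v^3 * Cp_max
P_betz = 0.5 * 1.241 * 11371.4 * 884.736 * 0.5926
P_betz = 3699351.9 W

3699351.9


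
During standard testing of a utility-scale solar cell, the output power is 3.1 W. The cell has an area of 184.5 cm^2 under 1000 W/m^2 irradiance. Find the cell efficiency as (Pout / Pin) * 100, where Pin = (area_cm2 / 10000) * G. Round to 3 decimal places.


First compute the input power:
  Pin = area_cm2 / 10000 * G = 184.5 / 10000 * 1000 = 18.45 W
Then compute efficiency:
  Efficiency = (Pout / Pin) * 100 = (3.1 / 18.45) * 100
  Efficiency = 16.802%

16.802


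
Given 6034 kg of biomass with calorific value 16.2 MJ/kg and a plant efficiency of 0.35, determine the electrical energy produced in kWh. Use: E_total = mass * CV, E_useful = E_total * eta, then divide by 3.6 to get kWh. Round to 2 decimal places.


Total energy = mass * CV = 6034 * 16.2 = 97750.8 MJ
Useful energy = total * eta = 97750.8 * 0.35 = 34212.78 MJ
Convert to kWh: 34212.78 / 3.6
Useful energy = 9503.55 kWh

9503.55


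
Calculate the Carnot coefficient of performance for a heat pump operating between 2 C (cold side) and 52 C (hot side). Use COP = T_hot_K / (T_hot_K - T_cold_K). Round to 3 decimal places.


Convert to Kelvin:
  T_hot = 52 + 273.15 = 325.15 K
  T_cold = 2 + 273.15 = 275.15 K
Apply Carnot COP formula:
  COP = T_hot_K / (T_hot_K - T_cold_K) = 325.15 / 50.0
  COP = 6.503

6.503


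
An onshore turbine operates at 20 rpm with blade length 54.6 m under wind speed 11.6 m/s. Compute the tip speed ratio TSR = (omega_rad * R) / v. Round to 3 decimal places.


Convert rotational speed to rad/s:
  omega = 20 * 2 * pi / 60 = 2.0944 rad/s
Compute tip speed:
  v_tip = omega * R = 2.0944 * 54.6 = 114.354 m/s
Tip speed ratio:
  TSR = v_tip / v_wind = 114.354 / 11.6 = 9.858

9.858


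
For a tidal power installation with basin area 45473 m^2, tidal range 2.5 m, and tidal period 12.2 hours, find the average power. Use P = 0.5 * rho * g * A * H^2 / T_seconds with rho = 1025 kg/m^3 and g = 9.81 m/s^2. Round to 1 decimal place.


Convert period to seconds: T = 12.2 * 3600 = 43920.0 s
H^2 = 2.5^2 = 6.25
P = 0.5 * rho * g * A * H^2 / T
P = 0.5 * 1025 * 9.81 * 45473 * 6.25 / 43920.0
P = 32533.8 W

32533.8


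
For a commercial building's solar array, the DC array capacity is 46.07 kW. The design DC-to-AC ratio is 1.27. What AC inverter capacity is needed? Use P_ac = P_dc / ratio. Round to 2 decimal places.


The inverter AC capacity is determined by the DC/AC ratio.
Given: P_dc = 46.07 kW, DC/AC ratio = 1.27
P_ac = P_dc / ratio = 46.07 / 1.27
P_ac = 36.28 kW

36.28


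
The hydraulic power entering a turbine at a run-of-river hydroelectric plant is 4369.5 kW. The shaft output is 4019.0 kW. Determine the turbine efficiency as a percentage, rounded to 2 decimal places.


Turbine efficiency = (output power / input power) * 100
eta = (4019.0 / 4369.5) * 100
eta = 91.98%

91.98


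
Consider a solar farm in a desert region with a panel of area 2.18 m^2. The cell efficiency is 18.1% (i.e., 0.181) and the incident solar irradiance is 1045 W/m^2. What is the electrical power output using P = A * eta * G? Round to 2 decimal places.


Use the solar power formula P = A * eta * G.
Given: A = 2.18 m^2, eta = 0.181, G = 1045 W/m^2
P = 2.18 * 0.181 * 1045
P = 412.34 W

412.34
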